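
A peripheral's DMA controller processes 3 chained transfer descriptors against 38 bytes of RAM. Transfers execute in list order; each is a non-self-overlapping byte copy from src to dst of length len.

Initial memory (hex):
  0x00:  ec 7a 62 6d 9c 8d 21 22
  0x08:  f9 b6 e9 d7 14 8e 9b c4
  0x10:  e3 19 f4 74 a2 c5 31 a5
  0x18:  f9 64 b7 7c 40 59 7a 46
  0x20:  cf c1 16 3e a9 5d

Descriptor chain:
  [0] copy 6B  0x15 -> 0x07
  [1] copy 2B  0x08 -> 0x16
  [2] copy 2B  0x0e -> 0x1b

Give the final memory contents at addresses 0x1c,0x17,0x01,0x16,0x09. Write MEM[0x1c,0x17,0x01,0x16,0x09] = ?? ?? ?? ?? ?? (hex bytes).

MEM[0x1c,0x17,0x01,0x16,0x09] = c4 a5 7a 31 a5

D0: mem[0x07..0x0c] <- [c5 31 a5 f9 64 b7]
D1: mem[0x16..0x17] <- [31 a5]
D2: mem[0x1b..0x1c] <- [9b c4]
query mem[0x1c]=0xc4, mem[0x17]=0xa5, mem[0x01]=0x7a, mem[0x16]=0x31, mem[0x09]=0xa5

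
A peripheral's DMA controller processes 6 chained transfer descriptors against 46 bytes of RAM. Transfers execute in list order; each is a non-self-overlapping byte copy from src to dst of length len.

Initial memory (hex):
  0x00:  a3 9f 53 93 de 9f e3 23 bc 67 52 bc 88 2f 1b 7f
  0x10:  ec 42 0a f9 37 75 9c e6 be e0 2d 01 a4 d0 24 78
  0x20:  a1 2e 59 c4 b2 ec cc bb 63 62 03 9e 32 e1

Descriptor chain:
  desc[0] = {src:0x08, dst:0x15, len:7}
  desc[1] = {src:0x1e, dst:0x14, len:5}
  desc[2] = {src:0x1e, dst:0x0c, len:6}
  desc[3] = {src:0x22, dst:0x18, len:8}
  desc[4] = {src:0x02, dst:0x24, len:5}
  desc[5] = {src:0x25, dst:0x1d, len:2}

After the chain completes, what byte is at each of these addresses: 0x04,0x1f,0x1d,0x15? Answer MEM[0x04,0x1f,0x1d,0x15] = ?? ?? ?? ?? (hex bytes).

MEM[0x04,0x1f,0x1d,0x15] = de 62 93 78

#0 dst[0x15+7] := {0xbc,0x67,0x52,0xbc,0x88,0x2f,0x1b}
#1 dst[0x14+5] := {0x24,0x78,0xa1,0x2e,0x59}
#2 dst[0x0c+6] := {0x24,0x78,0xa1,0x2e,0x59,0xc4}
#3 dst[0x18+8] := {0x59,0xc4,0xb2,0xec,0xcc,0xbb,0x63,0x62}
#4 dst[0x24+5] := {0x53,0x93,0xde,0x9f,0xe3}
#5 dst[0x1d+2] := {0x93,0xde}
query mem[0x04]=0xde, mem[0x1f]=0x62, mem[0x1d]=0x93, mem[0x15]=0x78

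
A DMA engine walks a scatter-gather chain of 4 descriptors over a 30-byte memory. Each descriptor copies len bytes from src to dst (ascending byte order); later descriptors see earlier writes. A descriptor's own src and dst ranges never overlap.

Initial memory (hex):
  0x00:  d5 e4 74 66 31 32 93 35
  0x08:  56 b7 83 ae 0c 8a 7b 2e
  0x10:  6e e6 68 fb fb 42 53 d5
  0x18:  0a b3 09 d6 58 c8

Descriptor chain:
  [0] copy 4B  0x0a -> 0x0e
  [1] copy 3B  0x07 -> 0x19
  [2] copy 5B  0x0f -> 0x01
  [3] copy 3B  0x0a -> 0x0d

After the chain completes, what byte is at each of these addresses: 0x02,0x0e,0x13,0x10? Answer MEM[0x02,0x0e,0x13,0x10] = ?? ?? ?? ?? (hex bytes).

MEM[0x02,0x0e,0x13,0x10] = 0c ae fb 0c

[0] 0x0a->0x0e len=4 : 83 ae 0c 8a
[1] 0x07->0x19 len=3 : 35 56 b7
[2] 0x0f->0x01 len=5 : ae 0c 8a 68 fb
[3] 0x0a->0x0d len=3 : 83 ae 0c
query mem[0x02]=0x0c, mem[0x0e]=0xae, mem[0x13]=0xfb, mem[0x10]=0x0c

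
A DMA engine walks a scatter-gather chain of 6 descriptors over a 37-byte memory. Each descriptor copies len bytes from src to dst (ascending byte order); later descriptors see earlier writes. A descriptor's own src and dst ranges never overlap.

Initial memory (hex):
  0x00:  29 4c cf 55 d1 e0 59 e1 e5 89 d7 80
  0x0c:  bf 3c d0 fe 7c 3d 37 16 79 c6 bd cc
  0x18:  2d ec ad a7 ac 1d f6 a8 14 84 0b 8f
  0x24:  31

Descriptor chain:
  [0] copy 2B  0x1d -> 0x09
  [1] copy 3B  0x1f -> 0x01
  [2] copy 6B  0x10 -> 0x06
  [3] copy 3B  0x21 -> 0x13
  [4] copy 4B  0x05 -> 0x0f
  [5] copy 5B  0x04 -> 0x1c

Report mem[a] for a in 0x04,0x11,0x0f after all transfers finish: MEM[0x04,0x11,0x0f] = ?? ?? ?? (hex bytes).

#0 dst[0x09+2] := {0x1d,0xf6}
#1 dst[0x01+3] := {0xa8,0x14,0x84}
#2 dst[0x06+6] := {0x7c,0x3d,0x37,0x16,0x79,0xc6}
#3 dst[0x13+3] := {0x84,0x0b,0x8f}
#4 dst[0x0f+4] := {0xe0,0x7c,0x3d,0x37}
#5 dst[0x1c+5] := {0xd1,0xe0,0x7c,0x3d,0x37}
query mem[0x04]=0xd1, mem[0x11]=0x3d, mem[0x0f]=0xe0

MEM[0x04,0x11,0x0f] = d1 3d e0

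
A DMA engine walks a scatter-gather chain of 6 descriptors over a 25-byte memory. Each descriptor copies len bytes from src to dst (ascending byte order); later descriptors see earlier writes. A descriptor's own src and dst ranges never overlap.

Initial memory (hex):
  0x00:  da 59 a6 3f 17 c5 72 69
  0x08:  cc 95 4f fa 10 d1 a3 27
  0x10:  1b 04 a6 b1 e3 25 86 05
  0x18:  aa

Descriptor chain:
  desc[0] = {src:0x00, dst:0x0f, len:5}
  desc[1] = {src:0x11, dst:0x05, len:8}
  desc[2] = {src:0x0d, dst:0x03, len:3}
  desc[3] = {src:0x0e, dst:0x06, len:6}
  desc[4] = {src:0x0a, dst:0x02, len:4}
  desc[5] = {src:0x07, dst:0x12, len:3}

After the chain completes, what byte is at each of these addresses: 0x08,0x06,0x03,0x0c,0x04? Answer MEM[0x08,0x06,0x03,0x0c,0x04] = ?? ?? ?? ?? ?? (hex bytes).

D0: mem[0x0f..0x13] <- [da 59 a6 3f 17]
D1: mem[0x05..0x0c] <- [a6 3f 17 e3 25 86 05 aa]
D2: mem[0x03..0x05] <- [d1 a3 da]
D3: mem[0x06..0x0b] <- [a3 da 59 a6 3f 17]
D4: mem[0x02..0x05] <- [3f 17 aa d1]
D5: mem[0x12..0x14] <- [da 59 a6]
query mem[0x08]=0x59, mem[0x06]=0xa3, mem[0x03]=0x17, mem[0x0c]=0xaa, mem[0x04]=0xaa

MEM[0x08,0x06,0x03,0x0c,0x04] = 59 a3 17 aa aa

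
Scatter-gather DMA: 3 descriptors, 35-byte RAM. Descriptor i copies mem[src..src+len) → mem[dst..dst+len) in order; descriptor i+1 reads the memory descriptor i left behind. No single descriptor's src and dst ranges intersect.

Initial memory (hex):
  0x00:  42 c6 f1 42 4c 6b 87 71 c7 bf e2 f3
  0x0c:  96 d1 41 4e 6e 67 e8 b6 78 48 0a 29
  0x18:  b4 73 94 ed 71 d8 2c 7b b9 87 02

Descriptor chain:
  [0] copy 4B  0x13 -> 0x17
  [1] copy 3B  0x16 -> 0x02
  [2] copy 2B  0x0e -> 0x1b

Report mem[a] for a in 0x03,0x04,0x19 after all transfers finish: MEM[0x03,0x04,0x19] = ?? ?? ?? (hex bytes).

MEM[0x03,0x04,0x19] = b6 78 48

  after D0: wrote 4B at 0x17 = b678480a
  after D1: wrote 3B at 0x02 = 0ab678
  after D2: wrote 2B at 0x1b = 414e
query mem[0x03]=0xb6, mem[0x04]=0x78, mem[0x19]=0x48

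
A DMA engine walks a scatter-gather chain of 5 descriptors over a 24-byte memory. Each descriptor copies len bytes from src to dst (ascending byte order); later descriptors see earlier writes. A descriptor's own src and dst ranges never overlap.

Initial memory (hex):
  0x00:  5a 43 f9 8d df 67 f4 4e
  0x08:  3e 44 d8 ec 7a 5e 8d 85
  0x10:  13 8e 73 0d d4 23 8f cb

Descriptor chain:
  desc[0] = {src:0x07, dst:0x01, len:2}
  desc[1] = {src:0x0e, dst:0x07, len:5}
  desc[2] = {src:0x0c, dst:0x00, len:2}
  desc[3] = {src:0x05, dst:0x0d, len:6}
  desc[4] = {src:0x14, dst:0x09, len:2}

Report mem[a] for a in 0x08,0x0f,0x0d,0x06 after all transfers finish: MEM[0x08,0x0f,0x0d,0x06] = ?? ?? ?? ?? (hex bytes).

  after D0: wrote 2B at 0x01 = 4e3e
  after D1: wrote 5B at 0x07 = 8d85138e73
  after D2: wrote 2B at 0x00 = 7a5e
  after D3: wrote 6B at 0x0d = 67f48d85138e
  after D4: wrote 2B at 0x09 = d423
query mem[0x08]=0x85, mem[0x0f]=0x8d, mem[0x0d]=0x67, mem[0x06]=0xf4

MEM[0x08,0x0f,0x0d,0x06] = 85 8d 67 f4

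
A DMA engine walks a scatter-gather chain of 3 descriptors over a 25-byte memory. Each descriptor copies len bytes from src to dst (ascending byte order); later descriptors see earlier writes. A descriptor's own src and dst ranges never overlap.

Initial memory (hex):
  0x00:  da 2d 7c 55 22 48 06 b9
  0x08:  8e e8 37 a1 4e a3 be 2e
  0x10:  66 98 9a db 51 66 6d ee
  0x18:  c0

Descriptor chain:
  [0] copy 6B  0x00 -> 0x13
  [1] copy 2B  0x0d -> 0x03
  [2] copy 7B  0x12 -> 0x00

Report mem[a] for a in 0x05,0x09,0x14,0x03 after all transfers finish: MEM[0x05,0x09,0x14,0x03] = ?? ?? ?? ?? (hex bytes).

MEM[0x05,0x09,0x14,0x03] = 22 e8 2d 7c

#0 dst[0x13+6] := {0xda,0x2d,0x7c,0x55,0x22,0x48}
#1 dst[0x03+2] := {0xa3,0xbe}
#2 dst[0x00+7] := {0x9a,0xda,0x2d,0x7c,0x55,0x22,0x48}
query mem[0x05]=0x22, mem[0x09]=0xe8, mem[0x14]=0x2d, mem[0x03]=0x7c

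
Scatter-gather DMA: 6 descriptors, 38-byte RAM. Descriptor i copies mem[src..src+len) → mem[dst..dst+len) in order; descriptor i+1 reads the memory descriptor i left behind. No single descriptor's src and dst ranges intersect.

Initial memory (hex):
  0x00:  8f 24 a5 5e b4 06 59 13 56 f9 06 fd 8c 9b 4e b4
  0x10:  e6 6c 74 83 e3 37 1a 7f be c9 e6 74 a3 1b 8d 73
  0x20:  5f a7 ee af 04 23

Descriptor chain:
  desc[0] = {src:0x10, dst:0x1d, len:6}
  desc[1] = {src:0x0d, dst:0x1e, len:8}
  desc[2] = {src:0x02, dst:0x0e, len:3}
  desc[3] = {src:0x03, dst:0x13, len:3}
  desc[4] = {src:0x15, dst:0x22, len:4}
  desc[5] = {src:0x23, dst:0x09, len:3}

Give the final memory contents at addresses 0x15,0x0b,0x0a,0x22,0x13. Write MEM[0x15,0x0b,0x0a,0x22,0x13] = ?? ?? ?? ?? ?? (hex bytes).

D0: mem[0x1d..0x22] <- [e6 6c 74 83 e3 37]
D1: mem[0x1e..0x25] <- [9b 4e b4 e6 6c 74 83 e3]
D2: mem[0x0e..0x10] <- [a5 5e b4]
D3: mem[0x13..0x15] <- [5e b4 06]
D4: mem[0x22..0x25] <- [06 1a 7f be]
D5: mem[0x09..0x0b] <- [1a 7f be]
query mem[0x15]=0x06, mem[0x0b]=0xbe, mem[0x0a]=0x7f, mem[0x22]=0x06, mem[0x13]=0x5e

MEM[0x15,0x0b,0x0a,0x22,0x13] = 06 be 7f 06 5e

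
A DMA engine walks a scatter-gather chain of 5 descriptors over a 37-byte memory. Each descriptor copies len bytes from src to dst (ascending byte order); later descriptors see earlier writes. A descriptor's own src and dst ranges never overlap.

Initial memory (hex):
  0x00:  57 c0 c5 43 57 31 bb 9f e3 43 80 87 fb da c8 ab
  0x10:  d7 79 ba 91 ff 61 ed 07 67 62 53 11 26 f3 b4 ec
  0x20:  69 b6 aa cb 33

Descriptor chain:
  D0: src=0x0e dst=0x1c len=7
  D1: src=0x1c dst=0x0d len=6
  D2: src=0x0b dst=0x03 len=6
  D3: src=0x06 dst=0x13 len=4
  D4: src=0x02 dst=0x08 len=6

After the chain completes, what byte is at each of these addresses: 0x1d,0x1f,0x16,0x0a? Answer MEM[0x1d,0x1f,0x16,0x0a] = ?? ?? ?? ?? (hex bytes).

  after D0: wrote 7B at 0x1c = c8abd779ba91ff
  after D1: wrote 6B at 0x0d = c8abd779ba91
  after D2: wrote 6B at 0x03 = 87fbc8abd779
  after D3: wrote 4B at 0x13 = abd77943
  after D4: wrote 6B at 0x08 = c587fbc8abd7
query mem[0x1d]=0xab, mem[0x1f]=0x79, mem[0x16]=0x43, mem[0x0a]=0xfb

MEM[0x1d,0x1f,0x16,0x0a] = ab 79 43 fb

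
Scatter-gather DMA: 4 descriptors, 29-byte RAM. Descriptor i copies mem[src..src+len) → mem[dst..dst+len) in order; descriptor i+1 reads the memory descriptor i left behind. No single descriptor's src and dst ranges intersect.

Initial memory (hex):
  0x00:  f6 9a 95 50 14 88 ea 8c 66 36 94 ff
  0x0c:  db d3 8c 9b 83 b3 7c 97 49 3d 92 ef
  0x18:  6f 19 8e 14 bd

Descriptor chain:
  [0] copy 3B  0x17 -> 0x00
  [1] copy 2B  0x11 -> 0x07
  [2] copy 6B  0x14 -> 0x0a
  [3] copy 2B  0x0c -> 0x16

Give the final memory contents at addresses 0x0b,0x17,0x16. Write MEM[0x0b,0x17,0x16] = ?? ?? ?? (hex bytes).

MEM[0x0b,0x17,0x16] = 3d ef 92

[0] 0x17->0x00 len=3 : ef 6f 19
[1] 0x11->0x07 len=2 : b3 7c
[2] 0x14->0x0a len=6 : 49 3d 92 ef 6f 19
[3] 0x0c->0x16 len=2 : 92 ef
query mem[0x0b]=0x3d, mem[0x17]=0xef, mem[0x16]=0x92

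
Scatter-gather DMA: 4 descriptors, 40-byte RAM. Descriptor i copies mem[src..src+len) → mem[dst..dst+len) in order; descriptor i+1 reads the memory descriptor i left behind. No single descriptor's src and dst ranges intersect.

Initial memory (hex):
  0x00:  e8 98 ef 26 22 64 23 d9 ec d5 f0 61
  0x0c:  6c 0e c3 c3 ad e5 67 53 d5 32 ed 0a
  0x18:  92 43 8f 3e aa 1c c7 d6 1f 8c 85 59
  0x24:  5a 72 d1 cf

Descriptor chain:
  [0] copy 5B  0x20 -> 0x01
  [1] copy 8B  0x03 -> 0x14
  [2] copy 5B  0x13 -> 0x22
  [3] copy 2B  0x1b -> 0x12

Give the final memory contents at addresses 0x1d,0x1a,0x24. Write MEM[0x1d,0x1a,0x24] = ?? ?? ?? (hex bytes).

MEM[0x1d,0x1a,0x24] = 1c d5 59

  after D0: wrote 5B at 0x01 = 1f8c85595a
  after D1: wrote 8B at 0x14 = 85595a23d9ecd5f0
  after D2: wrote 5B at 0x22 = 5385595a23
  after D3: wrote 2B at 0x12 = f0aa
query mem[0x1d]=0x1c, mem[0x1a]=0xd5, mem[0x24]=0x59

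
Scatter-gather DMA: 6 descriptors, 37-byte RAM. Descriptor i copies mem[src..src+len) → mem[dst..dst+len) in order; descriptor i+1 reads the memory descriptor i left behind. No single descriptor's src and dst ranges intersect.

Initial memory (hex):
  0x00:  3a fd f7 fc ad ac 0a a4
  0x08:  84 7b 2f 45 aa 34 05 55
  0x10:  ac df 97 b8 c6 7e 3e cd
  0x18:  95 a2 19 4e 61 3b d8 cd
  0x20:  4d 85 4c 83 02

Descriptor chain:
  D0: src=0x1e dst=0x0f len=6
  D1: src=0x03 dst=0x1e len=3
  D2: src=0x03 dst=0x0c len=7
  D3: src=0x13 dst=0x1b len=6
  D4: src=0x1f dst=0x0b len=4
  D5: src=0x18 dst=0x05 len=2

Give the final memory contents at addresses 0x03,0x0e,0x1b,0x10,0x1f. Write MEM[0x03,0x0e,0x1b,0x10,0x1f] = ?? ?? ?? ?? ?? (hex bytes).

MEM[0x03,0x0e,0x1b,0x10,0x1f] = fc 4c 4c a4 cd

#0 dst[0x0f+6] := {0xd8,0xcd,0x4d,0x85,0x4c,0x83}
#1 dst[0x1e+3] := {0xfc,0xad,0xac}
#2 dst[0x0c+7] := {0xfc,0xad,0xac,0x0a,0xa4,0x84,0x7b}
#3 dst[0x1b+6] := {0x4c,0x83,0x7e,0x3e,0xcd,0x95}
#4 dst[0x0b+4] := {0xcd,0x95,0x85,0x4c}
#5 dst[0x05+2] := {0x95,0xa2}
query mem[0x03]=0xfc, mem[0x0e]=0x4c, mem[0x1b]=0x4c, mem[0x10]=0xa4, mem[0x1f]=0xcd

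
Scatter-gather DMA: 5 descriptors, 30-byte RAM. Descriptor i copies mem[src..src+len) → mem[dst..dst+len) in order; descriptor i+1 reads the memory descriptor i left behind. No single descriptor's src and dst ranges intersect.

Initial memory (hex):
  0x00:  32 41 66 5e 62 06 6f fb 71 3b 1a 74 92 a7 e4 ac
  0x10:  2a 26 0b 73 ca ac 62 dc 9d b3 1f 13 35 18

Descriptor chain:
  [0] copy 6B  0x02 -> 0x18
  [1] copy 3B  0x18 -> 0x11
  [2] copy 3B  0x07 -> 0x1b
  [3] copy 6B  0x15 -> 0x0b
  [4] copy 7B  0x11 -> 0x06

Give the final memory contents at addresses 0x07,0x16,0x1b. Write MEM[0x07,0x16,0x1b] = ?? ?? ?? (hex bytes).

  after D0: wrote 6B at 0x18 = 665e62066ffb
  after D1: wrote 3B at 0x11 = 665e62
  after D2: wrote 3B at 0x1b = fb713b
  after D3: wrote 6B at 0x0b = ac62dc665e62
  after D4: wrote 7B at 0x06 = 665e62caac62dc
query mem[0x07]=0x5e, mem[0x16]=0x62, mem[0x1b]=0xfb

MEM[0x07,0x16,0x1b] = 5e 62 fb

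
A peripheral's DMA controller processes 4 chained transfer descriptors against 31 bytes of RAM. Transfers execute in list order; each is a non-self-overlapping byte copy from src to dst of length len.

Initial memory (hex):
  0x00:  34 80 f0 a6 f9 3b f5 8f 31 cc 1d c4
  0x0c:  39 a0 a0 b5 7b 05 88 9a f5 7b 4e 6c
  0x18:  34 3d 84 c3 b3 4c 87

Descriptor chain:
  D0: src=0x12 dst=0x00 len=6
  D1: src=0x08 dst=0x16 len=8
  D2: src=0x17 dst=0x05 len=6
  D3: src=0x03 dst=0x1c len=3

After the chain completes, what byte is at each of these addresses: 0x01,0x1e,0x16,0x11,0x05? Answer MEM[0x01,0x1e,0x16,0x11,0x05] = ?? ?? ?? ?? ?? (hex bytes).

[0] 0x12->0x00 len=6 : 88 9a f5 7b 4e 6c
[1] 0x08->0x16 len=8 : 31 cc 1d c4 39 a0 a0 b5
[2] 0x17->0x05 len=6 : cc 1d c4 39 a0 a0
[3] 0x03->0x1c len=3 : 7b 4e cc
query mem[0x01]=0x9a, mem[0x1e]=0xcc, mem[0x16]=0x31, mem[0x11]=0x05, mem[0x05]=0xcc

MEM[0x01,0x1e,0x16,0x11,0x05] = 9a cc 31 05 cc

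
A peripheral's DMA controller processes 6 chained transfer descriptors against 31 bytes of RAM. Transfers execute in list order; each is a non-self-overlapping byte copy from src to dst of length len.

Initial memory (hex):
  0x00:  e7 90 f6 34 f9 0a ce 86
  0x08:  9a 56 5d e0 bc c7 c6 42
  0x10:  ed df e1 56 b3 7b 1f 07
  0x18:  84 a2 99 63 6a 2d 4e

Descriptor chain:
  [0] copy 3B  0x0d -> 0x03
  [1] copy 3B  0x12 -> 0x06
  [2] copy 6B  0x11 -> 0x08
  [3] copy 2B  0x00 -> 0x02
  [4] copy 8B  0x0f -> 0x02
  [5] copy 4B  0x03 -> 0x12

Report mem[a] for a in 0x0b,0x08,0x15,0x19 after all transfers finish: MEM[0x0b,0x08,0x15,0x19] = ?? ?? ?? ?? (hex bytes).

MEM[0x0b,0x08,0x15,0x19] = b3 7b 56 a2

  after D0: wrote 3B at 0x03 = c7c642
  after D1: wrote 3B at 0x06 = e156b3
  after D2: wrote 6B at 0x08 = dfe156b37b1f
  after D3: wrote 2B at 0x02 = e790
  after D4: wrote 8B at 0x02 = 42eddfe156b37b1f
  after D5: wrote 4B at 0x12 = eddfe156
query mem[0x0b]=0xb3, mem[0x08]=0x7b, mem[0x15]=0x56, mem[0x19]=0xa2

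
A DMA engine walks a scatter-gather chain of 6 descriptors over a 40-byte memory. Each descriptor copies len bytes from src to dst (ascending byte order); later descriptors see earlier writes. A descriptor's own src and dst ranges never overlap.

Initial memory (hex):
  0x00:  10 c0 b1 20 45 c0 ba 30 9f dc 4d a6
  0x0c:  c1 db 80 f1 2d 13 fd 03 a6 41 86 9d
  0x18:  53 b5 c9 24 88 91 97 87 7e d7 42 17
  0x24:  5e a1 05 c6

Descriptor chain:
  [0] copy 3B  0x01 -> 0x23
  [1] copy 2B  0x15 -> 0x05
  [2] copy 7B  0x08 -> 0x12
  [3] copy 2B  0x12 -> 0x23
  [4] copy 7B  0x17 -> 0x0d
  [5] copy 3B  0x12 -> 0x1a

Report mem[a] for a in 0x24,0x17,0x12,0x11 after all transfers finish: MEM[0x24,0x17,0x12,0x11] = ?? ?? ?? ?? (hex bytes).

MEM[0x24,0x17,0x12,0x11] = dc db 88 24

  after D0: wrote 3B at 0x23 = c0b120
  after D1: wrote 2B at 0x05 = 4186
  after D2: wrote 7B at 0x12 = 9fdc4da6c1db80
  after D3: wrote 2B at 0x23 = 9fdc
  after D4: wrote 7B at 0x0d = db80b5c9248891
  after D5: wrote 3B at 0x1a = 88914d
query mem[0x24]=0xdc, mem[0x17]=0xdb, mem[0x12]=0x88, mem[0x11]=0x24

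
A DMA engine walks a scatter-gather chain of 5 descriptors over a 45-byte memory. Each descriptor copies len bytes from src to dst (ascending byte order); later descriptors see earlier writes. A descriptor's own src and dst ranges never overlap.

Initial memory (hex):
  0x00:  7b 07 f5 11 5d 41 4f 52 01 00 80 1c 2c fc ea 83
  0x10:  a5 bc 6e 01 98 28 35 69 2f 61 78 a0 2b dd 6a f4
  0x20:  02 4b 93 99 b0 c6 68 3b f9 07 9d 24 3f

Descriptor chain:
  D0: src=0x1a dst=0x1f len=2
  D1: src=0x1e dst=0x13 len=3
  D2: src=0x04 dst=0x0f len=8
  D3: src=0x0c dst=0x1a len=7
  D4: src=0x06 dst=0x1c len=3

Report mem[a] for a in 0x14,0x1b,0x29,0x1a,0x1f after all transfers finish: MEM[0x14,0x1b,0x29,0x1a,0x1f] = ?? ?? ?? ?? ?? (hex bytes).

MEM[0x14,0x1b,0x29,0x1a,0x1f] = 00 fc 07 2c 4f

D0: mem[0x1f..0x20] <- [78 a0]
D1: mem[0x13..0x15] <- [6a 78 a0]
D2: mem[0x0f..0x16] <- [5d 41 4f 52 01 00 80 1c]
D3: mem[0x1a..0x20] <- [2c fc ea 5d 41 4f 52]
D4: mem[0x1c..0x1e] <- [4f 52 01]
query mem[0x14]=0x00, mem[0x1b]=0xfc, mem[0x29]=0x07, mem[0x1a]=0x2c, mem[0x1f]=0x4f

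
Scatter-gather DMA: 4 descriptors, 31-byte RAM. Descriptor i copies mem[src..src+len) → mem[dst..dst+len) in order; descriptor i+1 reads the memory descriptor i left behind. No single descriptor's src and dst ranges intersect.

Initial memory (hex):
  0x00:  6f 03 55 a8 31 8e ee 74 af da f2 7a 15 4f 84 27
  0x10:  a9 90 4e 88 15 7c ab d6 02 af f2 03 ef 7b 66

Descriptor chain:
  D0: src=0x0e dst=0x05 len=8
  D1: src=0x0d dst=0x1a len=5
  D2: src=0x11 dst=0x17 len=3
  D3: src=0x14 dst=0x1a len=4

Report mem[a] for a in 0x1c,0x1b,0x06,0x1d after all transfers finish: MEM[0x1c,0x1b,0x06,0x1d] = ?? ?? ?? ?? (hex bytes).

[0] 0x0e->0x05 len=8 : 84 27 a9 90 4e 88 15 7c
[1] 0x0d->0x1a len=5 : 4f 84 27 a9 90
[2] 0x11->0x17 len=3 : 90 4e 88
[3] 0x14->0x1a len=4 : 15 7c ab 90
query mem[0x1c]=0xab, mem[0x1b]=0x7c, mem[0x06]=0x27, mem[0x1d]=0x90

MEM[0x1c,0x1b,0x06,0x1d] = ab 7c 27 90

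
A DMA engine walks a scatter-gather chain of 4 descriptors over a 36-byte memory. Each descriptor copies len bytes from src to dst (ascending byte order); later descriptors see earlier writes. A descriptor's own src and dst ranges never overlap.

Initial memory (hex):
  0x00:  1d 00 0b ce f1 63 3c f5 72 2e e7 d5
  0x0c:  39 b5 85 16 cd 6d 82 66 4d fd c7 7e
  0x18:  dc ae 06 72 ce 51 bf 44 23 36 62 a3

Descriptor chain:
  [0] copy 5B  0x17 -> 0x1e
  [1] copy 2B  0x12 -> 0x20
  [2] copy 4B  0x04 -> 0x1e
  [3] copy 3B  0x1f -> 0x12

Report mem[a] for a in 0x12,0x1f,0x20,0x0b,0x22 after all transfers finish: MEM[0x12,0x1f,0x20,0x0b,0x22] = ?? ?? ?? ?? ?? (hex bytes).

D0: mem[0x1e..0x22] <- [7e dc ae 06 72]
D1: mem[0x20..0x21] <- [82 66]
D2: mem[0x1e..0x21] <- [f1 63 3c f5]
D3: mem[0x12..0x14] <- [63 3c f5]
query mem[0x12]=0x63, mem[0x1f]=0x63, mem[0x20]=0x3c, mem[0x0b]=0xd5, mem[0x22]=0x72

MEM[0x12,0x1f,0x20,0x0b,0x22] = 63 63 3c d5 72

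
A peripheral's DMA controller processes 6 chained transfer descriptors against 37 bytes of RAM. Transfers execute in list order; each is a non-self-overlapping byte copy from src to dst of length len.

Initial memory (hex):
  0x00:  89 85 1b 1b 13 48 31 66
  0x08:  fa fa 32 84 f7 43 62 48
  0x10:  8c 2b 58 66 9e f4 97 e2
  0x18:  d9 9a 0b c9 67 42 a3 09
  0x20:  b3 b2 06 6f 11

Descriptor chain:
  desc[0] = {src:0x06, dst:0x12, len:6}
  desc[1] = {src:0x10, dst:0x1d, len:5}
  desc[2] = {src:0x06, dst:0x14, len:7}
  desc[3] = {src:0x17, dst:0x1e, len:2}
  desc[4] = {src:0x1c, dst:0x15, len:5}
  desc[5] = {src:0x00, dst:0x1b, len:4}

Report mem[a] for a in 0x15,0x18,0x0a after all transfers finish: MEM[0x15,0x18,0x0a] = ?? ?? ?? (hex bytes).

#0 dst[0x12+6] := {0x31,0x66,0xfa,0xfa,0x32,0x84}
#1 dst[0x1d+5] := {0x8c,0x2b,0x31,0x66,0xfa}
#2 dst[0x14+7] := {0x31,0x66,0xfa,0xfa,0x32,0x84,0xf7}
#3 dst[0x1e+2] := {0xfa,0x32}
#4 dst[0x15+5] := {0x67,0x8c,0xfa,0x32,0x66}
#5 dst[0x1b+4] := {0x89,0x85,0x1b,0x1b}
query mem[0x15]=0x67, mem[0x18]=0x32, mem[0x0a]=0x32

MEM[0x15,0x18,0x0a] = 67 32 32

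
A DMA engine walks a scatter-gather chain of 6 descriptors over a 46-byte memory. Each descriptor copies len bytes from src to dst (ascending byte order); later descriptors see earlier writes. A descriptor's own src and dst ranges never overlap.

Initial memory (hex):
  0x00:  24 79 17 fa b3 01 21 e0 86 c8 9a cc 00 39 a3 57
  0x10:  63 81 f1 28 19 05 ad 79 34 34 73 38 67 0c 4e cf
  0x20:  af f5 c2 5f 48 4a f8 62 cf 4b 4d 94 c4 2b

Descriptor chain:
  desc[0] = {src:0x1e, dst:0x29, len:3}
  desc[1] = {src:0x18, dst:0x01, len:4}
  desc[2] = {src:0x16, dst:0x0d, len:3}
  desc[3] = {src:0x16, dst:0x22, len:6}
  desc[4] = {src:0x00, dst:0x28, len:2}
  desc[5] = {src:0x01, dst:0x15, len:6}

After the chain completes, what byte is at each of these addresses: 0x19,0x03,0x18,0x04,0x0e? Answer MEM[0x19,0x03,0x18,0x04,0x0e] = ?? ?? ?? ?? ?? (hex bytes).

  after D0: wrote 3B at 0x29 = 4ecfaf
  after D1: wrote 4B at 0x01 = 34347338
  after D2: wrote 3B at 0x0d = ad7934
  after D3: wrote 6B at 0x22 = ad7934347338
  after D4: wrote 2B at 0x28 = 2434
  after D5: wrote 6B at 0x15 = 343473380121
query mem[0x19]=0x01, mem[0x03]=0x73, mem[0x18]=0x38, mem[0x04]=0x38, mem[0x0e]=0x79

MEM[0x19,0x03,0x18,0x04,0x0e] = 01 73 38 38 79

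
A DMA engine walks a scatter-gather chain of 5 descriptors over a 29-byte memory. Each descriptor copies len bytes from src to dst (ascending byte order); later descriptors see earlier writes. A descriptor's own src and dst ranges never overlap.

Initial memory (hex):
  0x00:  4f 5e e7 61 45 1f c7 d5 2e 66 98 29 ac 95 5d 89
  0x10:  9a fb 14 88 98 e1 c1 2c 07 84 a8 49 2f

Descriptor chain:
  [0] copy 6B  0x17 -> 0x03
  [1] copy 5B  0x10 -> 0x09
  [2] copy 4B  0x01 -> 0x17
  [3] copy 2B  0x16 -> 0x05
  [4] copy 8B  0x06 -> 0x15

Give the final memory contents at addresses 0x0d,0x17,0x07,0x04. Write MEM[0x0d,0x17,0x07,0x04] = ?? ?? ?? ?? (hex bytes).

#0 dst[0x03+6] := {0x2c,0x07,0x84,0xa8,0x49,0x2f}
#1 dst[0x09+5] := {0x9a,0xfb,0x14,0x88,0x98}
#2 dst[0x17+4] := {0x5e,0xe7,0x2c,0x07}
#3 dst[0x05+2] := {0xc1,0x5e}
#4 dst[0x15+8] := {0x5e,0x49,0x2f,0x9a,0xfb,0x14,0x88,0x98}
query mem[0x0d]=0x98, mem[0x17]=0x2f, mem[0x07]=0x49, mem[0x04]=0x07

MEM[0x0d,0x17,0x07,0x04] = 98 2f 49 07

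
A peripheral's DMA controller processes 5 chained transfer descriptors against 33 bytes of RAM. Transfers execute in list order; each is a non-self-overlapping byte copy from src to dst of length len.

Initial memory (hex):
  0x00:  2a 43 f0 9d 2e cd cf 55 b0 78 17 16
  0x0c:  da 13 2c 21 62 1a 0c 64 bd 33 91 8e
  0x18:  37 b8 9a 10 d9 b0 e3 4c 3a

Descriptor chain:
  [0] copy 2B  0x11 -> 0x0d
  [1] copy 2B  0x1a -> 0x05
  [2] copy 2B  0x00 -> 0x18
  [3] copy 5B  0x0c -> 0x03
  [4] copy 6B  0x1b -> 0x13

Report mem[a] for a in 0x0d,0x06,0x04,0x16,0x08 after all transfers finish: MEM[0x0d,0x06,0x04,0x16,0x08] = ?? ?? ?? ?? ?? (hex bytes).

MEM[0x0d,0x06,0x04,0x16,0x08] = 1a 21 1a e3 b0

#0 dst[0x0d+2] := {0x1a,0x0c}
#1 dst[0x05+2] := {0x9a,0x10}
#2 dst[0x18+2] := {0x2a,0x43}
#3 dst[0x03+5] := {0xda,0x1a,0x0c,0x21,0x62}
#4 dst[0x13+6] := {0x10,0xd9,0xb0,0xe3,0x4c,0x3a}
query mem[0x0d]=0x1a, mem[0x06]=0x21, mem[0x04]=0x1a, mem[0x16]=0xe3, mem[0x08]=0xb0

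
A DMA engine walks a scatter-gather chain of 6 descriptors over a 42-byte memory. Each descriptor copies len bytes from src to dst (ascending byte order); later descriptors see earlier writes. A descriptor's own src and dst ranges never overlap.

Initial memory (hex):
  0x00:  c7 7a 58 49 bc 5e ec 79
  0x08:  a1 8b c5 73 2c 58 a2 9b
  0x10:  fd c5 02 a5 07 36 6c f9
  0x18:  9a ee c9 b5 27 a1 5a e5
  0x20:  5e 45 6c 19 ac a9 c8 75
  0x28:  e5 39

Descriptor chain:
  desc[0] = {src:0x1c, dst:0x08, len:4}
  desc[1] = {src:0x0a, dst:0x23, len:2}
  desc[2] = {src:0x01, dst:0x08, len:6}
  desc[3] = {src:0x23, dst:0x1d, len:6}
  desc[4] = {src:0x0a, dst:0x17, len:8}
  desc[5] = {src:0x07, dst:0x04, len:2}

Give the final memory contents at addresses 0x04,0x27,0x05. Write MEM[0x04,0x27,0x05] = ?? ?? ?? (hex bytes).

MEM[0x04,0x27,0x05] = 79 75 7a

  after D0: wrote 4B at 0x08 = 27a15ae5
  after D1: wrote 2B at 0x23 = 5ae5
  after D2: wrote 6B at 0x08 = 7a5849bc5eec
  after D3: wrote 6B at 0x1d = 5ae5a9c875e5
  after D4: wrote 8B at 0x17 = 49bc5eeca29bfdc5
  after D5: wrote 2B at 0x04 = 797a
query mem[0x04]=0x79, mem[0x27]=0x75, mem[0x05]=0x7a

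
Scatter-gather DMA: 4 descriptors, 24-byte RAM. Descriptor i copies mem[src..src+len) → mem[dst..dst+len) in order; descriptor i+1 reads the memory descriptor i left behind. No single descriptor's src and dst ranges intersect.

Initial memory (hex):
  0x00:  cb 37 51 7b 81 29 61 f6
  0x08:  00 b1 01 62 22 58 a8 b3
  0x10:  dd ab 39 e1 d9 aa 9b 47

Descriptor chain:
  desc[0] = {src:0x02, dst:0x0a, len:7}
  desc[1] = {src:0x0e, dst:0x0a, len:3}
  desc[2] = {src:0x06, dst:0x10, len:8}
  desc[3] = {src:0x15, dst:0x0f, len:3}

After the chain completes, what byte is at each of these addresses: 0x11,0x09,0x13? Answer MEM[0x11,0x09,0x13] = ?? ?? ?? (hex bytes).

MEM[0x11,0x09,0x13] = 29 b1 b1

[0] 0x02->0x0a len=7 : 51 7b 81 29 61 f6 00
[1] 0x0e->0x0a len=3 : 61 f6 00
[2] 0x06->0x10 len=8 : 61 f6 00 b1 61 f6 00 29
[3] 0x15->0x0f len=3 : f6 00 29
query mem[0x11]=0x29, mem[0x09]=0xb1, mem[0x13]=0xb1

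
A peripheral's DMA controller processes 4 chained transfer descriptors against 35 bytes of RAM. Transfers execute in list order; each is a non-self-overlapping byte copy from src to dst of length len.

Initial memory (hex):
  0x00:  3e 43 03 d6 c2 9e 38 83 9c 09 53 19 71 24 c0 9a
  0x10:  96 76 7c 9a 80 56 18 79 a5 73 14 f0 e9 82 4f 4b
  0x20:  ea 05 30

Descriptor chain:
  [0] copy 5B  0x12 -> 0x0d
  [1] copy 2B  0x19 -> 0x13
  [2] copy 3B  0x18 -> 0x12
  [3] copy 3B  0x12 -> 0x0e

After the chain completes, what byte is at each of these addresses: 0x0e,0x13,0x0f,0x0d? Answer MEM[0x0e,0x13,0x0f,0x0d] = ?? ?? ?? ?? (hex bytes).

MEM[0x0e,0x13,0x0f,0x0d] = a5 73 73 7c

  after D0: wrote 5B at 0x0d = 7c9a805618
  after D1: wrote 2B at 0x13 = 7314
  after D2: wrote 3B at 0x12 = a57314
  after D3: wrote 3B at 0x0e = a57314
query mem[0x0e]=0xa5, mem[0x13]=0x73, mem[0x0f]=0x73, mem[0x0d]=0x7c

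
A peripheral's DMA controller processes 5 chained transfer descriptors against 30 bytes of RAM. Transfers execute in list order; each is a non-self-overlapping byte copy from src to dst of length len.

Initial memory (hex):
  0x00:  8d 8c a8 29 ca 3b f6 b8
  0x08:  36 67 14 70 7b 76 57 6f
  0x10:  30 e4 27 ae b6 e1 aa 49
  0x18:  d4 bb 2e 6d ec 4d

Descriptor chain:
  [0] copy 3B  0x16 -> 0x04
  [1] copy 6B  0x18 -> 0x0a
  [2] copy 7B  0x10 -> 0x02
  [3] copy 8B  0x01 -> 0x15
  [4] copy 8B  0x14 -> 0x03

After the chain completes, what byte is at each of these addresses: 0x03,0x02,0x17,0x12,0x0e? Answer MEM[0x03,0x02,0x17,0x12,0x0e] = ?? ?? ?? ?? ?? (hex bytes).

MEM[0x03,0x02,0x17,0x12,0x0e] = b6 30 e4 27 ec

#0 dst[0x04+3] := {0xaa,0x49,0xd4}
#1 dst[0x0a+6] := {0xd4,0xbb,0x2e,0x6d,0xec,0x4d}
#2 dst[0x02+7] := {0x30,0xe4,0x27,0xae,0xb6,0xe1,0xaa}
#3 dst[0x15+8] := {0x8c,0x30,0xe4,0x27,0xae,0xb6,0xe1,0xaa}
#4 dst[0x03+8] := {0xb6,0x8c,0x30,0xe4,0x27,0xae,0xb6,0xe1}
query mem[0x03]=0xb6, mem[0x02]=0x30, mem[0x17]=0xe4, mem[0x12]=0x27, mem[0x0e]=0xec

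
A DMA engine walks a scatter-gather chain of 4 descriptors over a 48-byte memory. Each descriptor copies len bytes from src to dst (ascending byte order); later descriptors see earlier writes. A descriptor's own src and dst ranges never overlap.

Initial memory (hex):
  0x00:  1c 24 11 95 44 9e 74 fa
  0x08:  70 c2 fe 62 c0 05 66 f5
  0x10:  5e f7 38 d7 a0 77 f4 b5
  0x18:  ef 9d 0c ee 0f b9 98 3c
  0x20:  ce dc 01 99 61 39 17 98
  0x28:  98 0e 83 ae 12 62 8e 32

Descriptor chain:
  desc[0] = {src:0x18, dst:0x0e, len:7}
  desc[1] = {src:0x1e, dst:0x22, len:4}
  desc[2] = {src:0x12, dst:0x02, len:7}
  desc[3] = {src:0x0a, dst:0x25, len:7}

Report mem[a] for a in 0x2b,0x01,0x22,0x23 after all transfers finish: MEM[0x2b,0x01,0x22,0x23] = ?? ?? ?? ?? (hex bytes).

  after D0: wrote 7B at 0x0e = ef9d0cee0fb998
  after D1: wrote 4B at 0x22 = 983ccedc
  after D2: wrote 7B at 0x02 = 0fb99877f4b5ef
  after D3: wrote 7B at 0x25 = fe62c005ef9d0c
query mem[0x2b]=0x0c, mem[0x01]=0x24, mem[0x22]=0x98, mem[0x23]=0x3c

MEM[0x2b,0x01,0x22,0x23] = 0c 24 98 3c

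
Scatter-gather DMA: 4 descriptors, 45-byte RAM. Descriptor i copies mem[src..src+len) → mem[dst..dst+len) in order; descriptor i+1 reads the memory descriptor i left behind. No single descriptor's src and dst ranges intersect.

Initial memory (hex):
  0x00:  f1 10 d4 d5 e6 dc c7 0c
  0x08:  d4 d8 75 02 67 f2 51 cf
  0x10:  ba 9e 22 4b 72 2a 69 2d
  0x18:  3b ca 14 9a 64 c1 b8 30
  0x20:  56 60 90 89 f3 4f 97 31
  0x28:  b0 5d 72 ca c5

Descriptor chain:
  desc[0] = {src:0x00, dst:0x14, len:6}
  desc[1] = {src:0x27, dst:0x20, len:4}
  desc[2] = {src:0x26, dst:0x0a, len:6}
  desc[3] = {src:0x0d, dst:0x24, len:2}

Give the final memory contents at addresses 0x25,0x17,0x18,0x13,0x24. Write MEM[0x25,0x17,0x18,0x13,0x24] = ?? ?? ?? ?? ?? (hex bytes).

[0] 0x00->0x14 len=6 : f1 10 d4 d5 e6 dc
[1] 0x27->0x20 len=4 : 31 b0 5d 72
[2] 0x26->0x0a len=6 : 97 31 b0 5d 72 ca
[3] 0x0d->0x24 len=2 : 5d 72
query mem[0x25]=0x72, mem[0x17]=0xd5, mem[0x18]=0xe6, mem[0x13]=0x4b, mem[0x24]=0x5d

MEM[0x25,0x17,0x18,0x13,0x24] = 72 d5 e6 4b 5d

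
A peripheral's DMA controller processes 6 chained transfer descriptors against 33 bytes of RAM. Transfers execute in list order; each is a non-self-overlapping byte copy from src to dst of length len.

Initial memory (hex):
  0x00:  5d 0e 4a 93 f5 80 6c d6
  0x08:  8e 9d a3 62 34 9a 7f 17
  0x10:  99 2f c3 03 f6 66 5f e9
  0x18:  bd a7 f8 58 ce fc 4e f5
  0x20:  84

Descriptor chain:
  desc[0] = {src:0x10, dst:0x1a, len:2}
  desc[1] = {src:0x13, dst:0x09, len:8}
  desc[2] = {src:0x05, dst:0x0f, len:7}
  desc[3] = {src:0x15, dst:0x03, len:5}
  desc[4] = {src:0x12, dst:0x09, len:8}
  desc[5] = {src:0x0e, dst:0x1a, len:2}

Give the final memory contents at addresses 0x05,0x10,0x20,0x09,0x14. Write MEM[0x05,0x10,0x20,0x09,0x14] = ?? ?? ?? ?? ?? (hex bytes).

  after D0: wrote 2B at 0x1a = 992f
  after D1: wrote 8B at 0x09 = 03f6665fe9bda799
  after D2: wrote 7B at 0x0f = 806cd68e03f666
  after D3: wrote 5B at 0x03 = 665fe9bda7
  after D4: wrote 8B at 0x09 = 8e03f6665fe9bda7
  after D5: wrote 2B at 0x1a = e9bd
query mem[0x05]=0xe9, mem[0x10]=0xa7, mem[0x20]=0x84, mem[0x09]=0x8e, mem[0x14]=0xf6

MEM[0x05,0x10,0x20,0x09,0x14] = e9 a7 84 8e f6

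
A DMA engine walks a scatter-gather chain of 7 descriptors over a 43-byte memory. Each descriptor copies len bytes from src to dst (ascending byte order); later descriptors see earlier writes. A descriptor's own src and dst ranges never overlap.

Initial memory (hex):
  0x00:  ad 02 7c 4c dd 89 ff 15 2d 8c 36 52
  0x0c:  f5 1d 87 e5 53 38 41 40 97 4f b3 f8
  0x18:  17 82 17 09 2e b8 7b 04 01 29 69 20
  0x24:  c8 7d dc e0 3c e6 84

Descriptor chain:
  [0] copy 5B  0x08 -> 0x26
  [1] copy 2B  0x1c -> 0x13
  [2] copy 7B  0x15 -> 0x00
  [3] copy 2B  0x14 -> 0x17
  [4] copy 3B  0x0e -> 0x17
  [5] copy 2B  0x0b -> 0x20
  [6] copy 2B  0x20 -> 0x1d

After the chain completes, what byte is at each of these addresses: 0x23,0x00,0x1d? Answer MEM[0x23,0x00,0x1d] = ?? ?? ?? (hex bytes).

[0] 0x08->0x26 len=5 : 2d 8c 36 52 f5
[1] 0x1c->0x13 len=2 : 2e b8
[2] 0x15->0x00 len=7 : 4f b3 f8 17 82 17 09
[3] 0x14->0x17 len=2 : b8 4f
[4] 0x0e->0x17 len=3 : 87 e5 53
[5] 0x0b->0x20 len=2 : 52 f5
[6] 0x20->0x1d len=2 : 52 f5
query mem[0x23]=0x20, mem[0x00]=0x4f, mem[0x1d]=0x52

MEM[0x23,0x00,0x1d] = 20 4f 52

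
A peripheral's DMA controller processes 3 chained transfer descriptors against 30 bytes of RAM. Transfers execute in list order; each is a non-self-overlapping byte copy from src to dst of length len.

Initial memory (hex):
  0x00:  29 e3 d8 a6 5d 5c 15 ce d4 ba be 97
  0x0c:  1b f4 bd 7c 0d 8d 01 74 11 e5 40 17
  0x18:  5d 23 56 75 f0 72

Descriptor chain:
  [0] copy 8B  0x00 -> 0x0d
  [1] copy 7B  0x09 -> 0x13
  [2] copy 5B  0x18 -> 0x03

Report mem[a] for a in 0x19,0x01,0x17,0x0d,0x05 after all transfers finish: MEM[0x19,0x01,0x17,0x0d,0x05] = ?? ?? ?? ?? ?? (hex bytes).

D0: mem[0x0d..0x14] <- [29 e3 d8 a6 5d 5c 15 ce]
D1: mem[0x13..0x19] <- [ba be 97 1b 29 e3 d8]
D2: mem[0x03..0x07] <- [e3 d8 56 75 f0]
query mem[0x19]=0xd8, mem[0x01]=0xe3, mem[0x17]=0x29, mem[0x0d]=0x29, mem[0x05]=0x56

MEM[0x19,0x01,0x17,0x0d,0x05] = d8 e3 29 29 56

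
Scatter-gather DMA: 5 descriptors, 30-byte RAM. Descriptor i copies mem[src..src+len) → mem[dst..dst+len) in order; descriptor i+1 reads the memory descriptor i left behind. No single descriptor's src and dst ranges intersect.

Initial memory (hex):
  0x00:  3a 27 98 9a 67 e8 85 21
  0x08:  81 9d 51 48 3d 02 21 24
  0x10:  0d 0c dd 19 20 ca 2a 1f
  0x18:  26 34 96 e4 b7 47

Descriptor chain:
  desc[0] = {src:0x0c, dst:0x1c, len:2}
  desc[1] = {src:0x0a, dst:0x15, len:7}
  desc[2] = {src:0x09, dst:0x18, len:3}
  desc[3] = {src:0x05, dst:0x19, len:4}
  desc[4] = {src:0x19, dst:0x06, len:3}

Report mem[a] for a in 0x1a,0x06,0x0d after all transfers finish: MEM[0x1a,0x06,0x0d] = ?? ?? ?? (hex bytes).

[0] 0x0c->0x1c len=2 : 3d 02
[1] 0x0a->0x15 len=7 : 51 48 3d 02 21 24 0d
[2] 0x09->0x18 len=3 : 9d 51 48
[3] 0x05->0x19 len=4 : e8 85 21 81
[4] 0x19->0x06 len=3 : e8 85 21
query mem[0x1a]=0x85, mem[0x06]=0xe8, mem[0x0d]=0x02

MEM[0x1a,0x06,0x0d] = 85 e8 02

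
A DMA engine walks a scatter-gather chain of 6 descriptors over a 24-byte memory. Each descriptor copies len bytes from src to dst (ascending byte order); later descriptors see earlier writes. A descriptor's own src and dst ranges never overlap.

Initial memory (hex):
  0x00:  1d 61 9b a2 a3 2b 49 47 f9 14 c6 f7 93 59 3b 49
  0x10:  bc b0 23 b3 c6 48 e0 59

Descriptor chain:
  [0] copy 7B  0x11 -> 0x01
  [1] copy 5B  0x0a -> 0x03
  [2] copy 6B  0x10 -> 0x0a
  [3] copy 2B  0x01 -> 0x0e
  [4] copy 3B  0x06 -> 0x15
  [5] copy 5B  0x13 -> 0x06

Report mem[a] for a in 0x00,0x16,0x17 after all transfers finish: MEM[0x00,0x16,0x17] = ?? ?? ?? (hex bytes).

#0 dst[0x01+7] := {0xb0,0x23,0xb3,0xc6,0x48,0xe0,0x59}
#1 dst[0x03+5] := {0xc6,0xf7,0x93,0x59,0x3b}
#2 dst[0x0a+6] := {0xbc,0xb0,0x23,0xb3,0xc6,0x48}
#3 dst[0x0e+2] := {0xb0,0x23}
#4 dst[0x15+3] := {0x59,0x3b,0xf9}
#5 dst[0x06+5] := {0xb3,0xc6,0x59,0x3b,0xf9}
query mem[0x00]=0x1d, mem[0x16]=0x3b, mem[0x17]=0xf9

MEM[0x00,0x16,0x17] = 1d 3b f9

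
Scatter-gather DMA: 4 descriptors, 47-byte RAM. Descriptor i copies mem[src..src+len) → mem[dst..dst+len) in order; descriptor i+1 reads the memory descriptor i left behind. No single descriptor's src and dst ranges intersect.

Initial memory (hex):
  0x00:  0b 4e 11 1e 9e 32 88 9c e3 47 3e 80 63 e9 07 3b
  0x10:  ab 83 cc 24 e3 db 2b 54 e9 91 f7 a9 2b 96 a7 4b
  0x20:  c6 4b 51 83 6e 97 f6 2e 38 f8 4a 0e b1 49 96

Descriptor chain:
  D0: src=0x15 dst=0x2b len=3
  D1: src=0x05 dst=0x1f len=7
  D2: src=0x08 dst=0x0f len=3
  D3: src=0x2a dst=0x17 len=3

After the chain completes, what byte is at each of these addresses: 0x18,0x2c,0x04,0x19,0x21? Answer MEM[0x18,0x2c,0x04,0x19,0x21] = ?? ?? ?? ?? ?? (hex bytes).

MEM[0x18,0x2c,0x04,0x19,0x21] = db 2b 9e 2b 9c

  after D0: wrote 3B at 0x2b = db2b54
  after D1: wrote 7B at 0x1f = 32889ce3473e80
  after D2: wrote 3B at 0x0f = e3473e
  after D3: wrote 3B at 0x17 = 4adb2b
query mem[0x18]=0xdb, mem[0x2c]=0x2b, mem[0x04]=0x9e, mem[0x19]=0x2b, mem[0x21]=0x9c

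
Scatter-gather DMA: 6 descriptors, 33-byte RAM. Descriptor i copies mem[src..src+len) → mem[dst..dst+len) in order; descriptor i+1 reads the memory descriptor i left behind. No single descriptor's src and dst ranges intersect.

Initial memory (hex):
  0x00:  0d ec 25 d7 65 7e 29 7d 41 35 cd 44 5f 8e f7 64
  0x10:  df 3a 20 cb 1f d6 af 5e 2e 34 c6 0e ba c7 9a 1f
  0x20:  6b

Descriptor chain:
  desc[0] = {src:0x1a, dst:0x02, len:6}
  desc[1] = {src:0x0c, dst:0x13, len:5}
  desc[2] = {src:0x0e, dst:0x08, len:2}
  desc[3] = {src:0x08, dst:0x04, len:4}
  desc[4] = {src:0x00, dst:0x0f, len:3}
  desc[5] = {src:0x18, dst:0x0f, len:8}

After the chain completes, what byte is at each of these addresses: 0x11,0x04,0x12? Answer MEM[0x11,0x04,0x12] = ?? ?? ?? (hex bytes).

MEM[0x11,0x04,0x12] = c6 f7 0e

#0 dst[0x02+6] := {0xc6,0x0e,0xba,0xc7,0x9a,0x1f}
#1 dst[0x13+5] := {0x5f,0x8e,0xf7,0x64,0xdf}
#2 dst[0x08+2] := {0xf7,0x64}
#3 dst[0x04+4] := {0xf7,0x64,0xcd,0x44}
#4 dst[0x0f+3] := {0x0d,0xec,0xc6}
#5 dst[0x0f+8] := {0x2e,0x34,0xc6,0x0e,0xba,0xc7,0x9a,0x1f}
query mem[0x11]=0xc6, mem[0x04]=0xf7, mem[0x12]=0x0e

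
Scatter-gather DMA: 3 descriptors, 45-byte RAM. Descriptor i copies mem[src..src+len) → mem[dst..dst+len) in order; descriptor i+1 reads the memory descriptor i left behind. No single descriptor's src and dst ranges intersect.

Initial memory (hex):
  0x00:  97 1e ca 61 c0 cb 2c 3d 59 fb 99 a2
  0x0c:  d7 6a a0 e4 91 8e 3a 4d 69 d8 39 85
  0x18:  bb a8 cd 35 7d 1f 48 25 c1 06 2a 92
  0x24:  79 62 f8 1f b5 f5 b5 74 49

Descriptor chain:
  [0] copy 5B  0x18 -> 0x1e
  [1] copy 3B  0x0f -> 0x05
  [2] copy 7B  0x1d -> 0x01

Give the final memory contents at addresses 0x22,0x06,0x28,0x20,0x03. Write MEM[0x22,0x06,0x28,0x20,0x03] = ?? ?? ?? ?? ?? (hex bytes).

#0 dst[0x1e+5] := {0xbb,0xa8,0xcd,0x35,0x7d}
#1 dst[0x05+3] := {0xe4,0x91,0x8e}
#2 dst[0x01+7] := {0x1f,0xbb,0xa8,0xcd,0x35,0x7d,0x92}
query mem[0x22]=0x7d, mem[0x06]=0x7d, mem[0x28]=0xb5, mem[0x20]=0xcd, mem[0x03]=0xa8

MEM[0x22,0x06,0x28,0x20,0x03] = 7d 7d b5 cd a8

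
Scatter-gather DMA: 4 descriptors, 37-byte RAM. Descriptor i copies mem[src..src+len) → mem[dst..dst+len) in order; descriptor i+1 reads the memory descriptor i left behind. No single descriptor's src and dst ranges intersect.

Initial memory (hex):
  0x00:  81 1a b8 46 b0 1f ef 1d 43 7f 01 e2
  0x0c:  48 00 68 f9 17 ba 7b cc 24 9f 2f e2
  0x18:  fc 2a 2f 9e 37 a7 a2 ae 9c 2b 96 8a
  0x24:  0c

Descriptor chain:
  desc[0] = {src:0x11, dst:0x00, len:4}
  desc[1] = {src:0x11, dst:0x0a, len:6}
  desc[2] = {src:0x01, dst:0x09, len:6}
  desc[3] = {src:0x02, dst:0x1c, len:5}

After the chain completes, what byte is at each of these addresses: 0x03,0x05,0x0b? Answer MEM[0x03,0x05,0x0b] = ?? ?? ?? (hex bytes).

MEM[0x03,0x05,0x0b] = 24 1f 24

[0] 0x11->0x00 len=4 : ba 7b cc 24
[1] 0x11->0x0a len=6 : ba 7b cc 24 9f 2f
[2] 0x01->0x09 len=6 : 7b cc 24 b0 1f ef
[3] 0x02->0x1c len=5 : cc 24 b0 1f ef
query mem[0x03]=0x24, mem[0x05]=0x1f, mem[0x0b]=0x24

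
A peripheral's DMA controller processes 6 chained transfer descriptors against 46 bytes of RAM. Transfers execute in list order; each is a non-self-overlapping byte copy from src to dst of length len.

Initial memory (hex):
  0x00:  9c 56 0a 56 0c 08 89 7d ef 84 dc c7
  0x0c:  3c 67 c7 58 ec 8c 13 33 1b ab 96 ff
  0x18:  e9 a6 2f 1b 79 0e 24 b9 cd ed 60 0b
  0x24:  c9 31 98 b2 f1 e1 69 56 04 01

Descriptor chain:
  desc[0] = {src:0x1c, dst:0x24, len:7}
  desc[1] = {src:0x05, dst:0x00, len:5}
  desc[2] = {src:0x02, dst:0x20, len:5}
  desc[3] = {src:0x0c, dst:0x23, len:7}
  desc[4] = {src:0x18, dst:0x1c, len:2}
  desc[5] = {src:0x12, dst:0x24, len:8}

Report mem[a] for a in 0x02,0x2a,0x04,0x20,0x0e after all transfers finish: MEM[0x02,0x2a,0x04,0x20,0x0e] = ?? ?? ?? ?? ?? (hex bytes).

MEM[0x02,0x2a,0x04,0x20,0x0e] = 7d e9 84 7d c7

D0: mem[0x24..0x2a] <- [79 0e 24 b9 cd ed 60]
D1: mem[0x00..0x04] <- [08 89 7d ef 84]
D2: mem[0x20..0x24] <- [7d ef 84 08 89]
D3: mem[0x23..0x29] <- [3c 67 c7 58 ec 8c 13]
D4: mem[0x1c..0x1d] <- [e9 a6]
D5: mem[0x24..0x2b] <- [13 33 1b ab 96 ff e9 a6]
query mem[0x02]=0x7d, mem[0x2a]=0xe9, mem[0x04]=0x84, mem[0x20]=0x7d, mem[0x0e]=0xc7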